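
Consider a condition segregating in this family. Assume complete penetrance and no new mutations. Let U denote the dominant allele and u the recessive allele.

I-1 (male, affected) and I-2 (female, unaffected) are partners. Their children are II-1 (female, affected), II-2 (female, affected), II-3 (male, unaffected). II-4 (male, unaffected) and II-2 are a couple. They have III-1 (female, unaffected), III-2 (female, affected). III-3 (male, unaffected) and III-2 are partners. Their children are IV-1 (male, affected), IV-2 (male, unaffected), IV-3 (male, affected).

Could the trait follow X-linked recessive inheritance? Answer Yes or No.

Under X-linked recessive, III-2 (affected, female) cannot arise from II-4 (unaffected) × II-2 (affected).

No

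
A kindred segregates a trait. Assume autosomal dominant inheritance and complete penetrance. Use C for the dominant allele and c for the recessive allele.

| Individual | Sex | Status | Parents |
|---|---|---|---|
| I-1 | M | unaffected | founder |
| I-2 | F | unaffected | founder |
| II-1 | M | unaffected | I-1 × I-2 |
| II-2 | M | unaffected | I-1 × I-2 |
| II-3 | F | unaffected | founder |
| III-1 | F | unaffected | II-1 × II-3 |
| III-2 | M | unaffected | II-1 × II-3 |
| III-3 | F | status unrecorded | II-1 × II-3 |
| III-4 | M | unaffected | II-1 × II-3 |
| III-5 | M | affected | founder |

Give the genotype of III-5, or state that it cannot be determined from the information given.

III-5's phenotype allows CC or Cc, and no parent or child forces a single allele at both positions; consistent genotype assignments exist with III-5 as CC or Cc.

cannot be determined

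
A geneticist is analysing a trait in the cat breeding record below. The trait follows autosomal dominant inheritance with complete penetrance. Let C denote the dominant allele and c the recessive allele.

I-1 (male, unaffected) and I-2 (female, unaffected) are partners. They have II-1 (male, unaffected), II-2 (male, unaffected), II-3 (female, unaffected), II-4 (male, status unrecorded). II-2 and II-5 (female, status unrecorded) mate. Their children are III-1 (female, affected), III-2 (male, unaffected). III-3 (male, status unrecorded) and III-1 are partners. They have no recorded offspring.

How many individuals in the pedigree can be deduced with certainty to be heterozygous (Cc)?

2

Obligate heterozygotes: II-5 passed C to III-1 (Cc, whose c came from II-2) and passed c to III-2 (cc), so II-5 is Cc; III-1 is affected so carries C and received c from II-2 (cc), so III-1 is Cc.
Every other individual is either homozygous by phenotype or has at least one consistent homozygous assignment, so the count is 2.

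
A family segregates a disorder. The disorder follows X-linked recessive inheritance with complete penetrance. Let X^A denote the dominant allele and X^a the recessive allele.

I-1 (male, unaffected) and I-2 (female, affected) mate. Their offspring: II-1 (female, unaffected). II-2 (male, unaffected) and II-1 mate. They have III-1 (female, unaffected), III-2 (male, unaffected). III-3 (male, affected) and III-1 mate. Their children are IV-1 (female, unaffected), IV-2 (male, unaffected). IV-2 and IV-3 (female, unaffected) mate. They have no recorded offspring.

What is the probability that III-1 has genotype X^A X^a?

1/5

II-2 is unaffected, so II-2 is X^A Y.
II-1 is unaffected so carries A and received a from I-2 (X^a X^a), so II-1 is X^A X^a.
Their cross gives offspring ratios 1/2 X^A X^A : 1/2 X^A X^a. Conditioning on III-1 being unaffected, P(X^A X^a) = 1/2 / 1 = 1/2 before taking III-1's own offspring into account.
III-3 is affected, so III-3 is X^a Y.
Now use III-1's offspring. Probability of each recorded status — unaffected daughter IV-1: 1/2 if III-1 is X^A X^a, 1 if X^A X^A; unaffected son IV-2: 1/2 if III-1 is X^A X^a, 1 if X^A X^A.
Bayes: P(X^A X^a) = 1/2·1/4 / (1/2·1/4 + 1/2·1) = 1/5.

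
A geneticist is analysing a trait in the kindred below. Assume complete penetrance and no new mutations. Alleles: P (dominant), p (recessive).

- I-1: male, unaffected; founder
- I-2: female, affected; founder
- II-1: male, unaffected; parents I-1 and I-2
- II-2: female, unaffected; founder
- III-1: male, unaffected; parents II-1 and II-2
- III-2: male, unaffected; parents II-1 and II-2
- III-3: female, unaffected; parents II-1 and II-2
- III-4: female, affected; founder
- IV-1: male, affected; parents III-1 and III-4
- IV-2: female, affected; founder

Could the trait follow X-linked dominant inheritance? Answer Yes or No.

A consistent assignment under X-linked dominant exists: I-1 X^p Y, I-2 X^P X^p, II-1 X^p Y, II-2 X^p X^p, III-1 X^p Y, III-2 X^p Y, III-3 X^p X^p, III-4 X^P X^P, IV-1 X^P Y, IV-2 X^P X^P.
In this assignment every recorded phenotype matches its genotype and every non-founder's genotype is obtainable from its parents' genotypes, so the pedigree is consistent.

Yes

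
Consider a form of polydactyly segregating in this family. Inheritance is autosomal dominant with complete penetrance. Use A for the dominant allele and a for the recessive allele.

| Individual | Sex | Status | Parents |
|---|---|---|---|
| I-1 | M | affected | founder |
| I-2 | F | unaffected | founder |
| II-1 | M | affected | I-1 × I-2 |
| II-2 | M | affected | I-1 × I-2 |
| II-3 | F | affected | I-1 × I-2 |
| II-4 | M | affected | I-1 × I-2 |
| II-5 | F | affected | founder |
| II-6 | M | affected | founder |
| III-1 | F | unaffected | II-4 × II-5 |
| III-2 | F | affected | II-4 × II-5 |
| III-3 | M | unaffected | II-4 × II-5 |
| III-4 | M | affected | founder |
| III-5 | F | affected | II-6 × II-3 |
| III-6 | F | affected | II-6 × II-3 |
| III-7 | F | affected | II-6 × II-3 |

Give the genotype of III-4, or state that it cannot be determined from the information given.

cannot be determined

III-4's phenotype allows AA or Aa, and no parent or child forces a single allele at both positions; consistent genotype assignments exist with III-4 as AA or Aa.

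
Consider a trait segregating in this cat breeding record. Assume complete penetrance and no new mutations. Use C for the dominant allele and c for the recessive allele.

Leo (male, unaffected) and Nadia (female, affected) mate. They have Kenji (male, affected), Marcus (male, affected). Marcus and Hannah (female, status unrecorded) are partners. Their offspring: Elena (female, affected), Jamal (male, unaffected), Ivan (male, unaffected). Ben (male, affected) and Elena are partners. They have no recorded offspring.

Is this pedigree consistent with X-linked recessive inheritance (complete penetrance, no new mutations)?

Yes

A consistent assignment under X-linked recessive exists: Leo X^C Y, Nadia X^c X^c, Kenji X^c Y, Marcus X^c Y, Hannah X^C X^c, Elena X^c X^c, Jamal X^C Y, Ivan X^C Y, Ben X^c Y.
In this assignment every recorded phenotype matches its genotype and every non-founder's genotype is obtainable from its parents' genotypes, so the pedigree is consistent.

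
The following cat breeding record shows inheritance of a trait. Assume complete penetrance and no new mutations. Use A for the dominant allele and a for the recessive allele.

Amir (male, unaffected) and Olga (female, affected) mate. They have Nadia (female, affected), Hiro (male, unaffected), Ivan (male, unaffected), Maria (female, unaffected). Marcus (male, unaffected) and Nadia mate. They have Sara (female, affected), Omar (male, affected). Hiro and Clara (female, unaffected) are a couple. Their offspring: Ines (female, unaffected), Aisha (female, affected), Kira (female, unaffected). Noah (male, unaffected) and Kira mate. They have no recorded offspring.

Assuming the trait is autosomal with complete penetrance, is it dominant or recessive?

recessive

Hiro and Clara are both unaffected yet have an affected child Aisha. Under dominance, an affected child requires at least one affected parent, so the trait cannot be dominant.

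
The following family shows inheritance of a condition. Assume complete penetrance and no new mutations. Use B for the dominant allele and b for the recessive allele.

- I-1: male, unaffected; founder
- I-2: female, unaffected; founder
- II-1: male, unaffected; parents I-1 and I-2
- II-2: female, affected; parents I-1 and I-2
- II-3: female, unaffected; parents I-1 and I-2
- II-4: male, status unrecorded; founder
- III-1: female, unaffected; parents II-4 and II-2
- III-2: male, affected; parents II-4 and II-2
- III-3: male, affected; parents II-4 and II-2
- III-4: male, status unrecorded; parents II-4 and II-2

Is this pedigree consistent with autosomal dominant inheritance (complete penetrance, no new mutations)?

Under autosomal dominant, II-2 (affected, female) cannot arise from I-1 (unaffected) × I-2 (unaffected).

No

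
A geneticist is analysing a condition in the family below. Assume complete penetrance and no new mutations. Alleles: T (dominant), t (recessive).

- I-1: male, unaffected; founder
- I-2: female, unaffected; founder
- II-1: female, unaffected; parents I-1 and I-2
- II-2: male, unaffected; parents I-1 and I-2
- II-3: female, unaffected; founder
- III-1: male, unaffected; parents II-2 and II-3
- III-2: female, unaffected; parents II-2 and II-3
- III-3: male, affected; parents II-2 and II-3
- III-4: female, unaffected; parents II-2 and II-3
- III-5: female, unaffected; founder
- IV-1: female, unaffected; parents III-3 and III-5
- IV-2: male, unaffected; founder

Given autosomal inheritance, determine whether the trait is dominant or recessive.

recessive

II-2 and II-3 are both unaffected yet have an affected child III-3. Under dominance, an affected child requires at least one affected parent, so the trait cannot be dominant.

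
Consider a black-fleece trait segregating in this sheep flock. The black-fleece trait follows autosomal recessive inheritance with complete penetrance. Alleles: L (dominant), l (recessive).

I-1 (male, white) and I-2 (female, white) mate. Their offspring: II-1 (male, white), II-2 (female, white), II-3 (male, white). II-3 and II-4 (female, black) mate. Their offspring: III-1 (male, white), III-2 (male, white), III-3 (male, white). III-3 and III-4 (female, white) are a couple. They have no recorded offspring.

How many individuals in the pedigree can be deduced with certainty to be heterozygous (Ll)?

3

Obligate heterozygotes: III-1 is white so carries L and received l from II-4 (ll), so III-1 is Ll; III-2 is white so carries L and received l from II-4 (ll), so III-2 is Ll; III-3 is white so carries L and received l from II-4 (ll), so III-3 is Ll.
Every other individual is either homozygous by phenotype or has at least one consistent homozygous assignment, so the count is 3.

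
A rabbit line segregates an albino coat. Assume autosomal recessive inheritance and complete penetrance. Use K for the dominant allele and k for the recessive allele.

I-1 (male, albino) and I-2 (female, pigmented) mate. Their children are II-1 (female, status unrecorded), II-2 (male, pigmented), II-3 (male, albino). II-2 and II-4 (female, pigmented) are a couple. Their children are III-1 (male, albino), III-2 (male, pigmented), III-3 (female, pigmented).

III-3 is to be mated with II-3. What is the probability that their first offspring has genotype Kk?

II-2 is pigmented so carries K and received k from I-1 (kk), so II-2 is Kk.
II-4 is pigmented so carries K and passed k to III-1 (kk), so II-4 is Kk.
III-3 is a pigmented offspring of II-2 (Kk) × II-4 (Kk), whose cross gives 1/4 KK : 1/2 Kk : 1/4 kk; conditioning on being pigmented, III-3 is KK with probability 1/3, Kk with probability 2/3.
II-3 is albino, so II-3 is kk.
Summing over parental genotype combinations, P(offspring has genotype Kk) = 1/3·1 + 2/3·1/2 = 2/3.

2/3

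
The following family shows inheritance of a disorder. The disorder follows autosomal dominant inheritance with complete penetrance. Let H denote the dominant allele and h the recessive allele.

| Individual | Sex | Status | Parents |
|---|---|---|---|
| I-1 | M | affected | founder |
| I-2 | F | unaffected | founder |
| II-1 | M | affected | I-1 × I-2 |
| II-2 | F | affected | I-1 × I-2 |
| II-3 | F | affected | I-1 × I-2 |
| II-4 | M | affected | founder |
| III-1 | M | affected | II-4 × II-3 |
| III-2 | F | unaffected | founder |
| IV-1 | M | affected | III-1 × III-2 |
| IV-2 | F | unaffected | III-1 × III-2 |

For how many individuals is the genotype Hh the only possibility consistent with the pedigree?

Obligate heterozygotes: II-1 is affected so carries H and received h from I-2 (hh), so II-1 is Hh; II-2 is affected so carries H and received h from I-2 (hh), so II-2 is Hh; II-3 is affected so carries H and received h from I-2 (hh), so II-3 is Hh; III-1 is affected so carries H and passed h to IV-2 (hh), so III-1 is Hh; IV-1 is affected so carries H and received h from III-2 (hh), so IV-1 is Hh.
Every other individual is either homozygous by phenotype or has at least one consistent homozygous assignment, so the count is 5.

5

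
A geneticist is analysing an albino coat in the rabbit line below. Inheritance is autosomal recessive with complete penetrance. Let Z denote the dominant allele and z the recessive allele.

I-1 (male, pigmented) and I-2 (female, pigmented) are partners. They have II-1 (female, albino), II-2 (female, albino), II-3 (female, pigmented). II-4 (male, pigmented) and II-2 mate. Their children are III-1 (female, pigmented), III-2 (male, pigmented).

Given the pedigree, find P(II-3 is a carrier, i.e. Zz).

2/3

I-1 is pigmented so carries Z and passed z to II-1 (zz), so I-1 is Zz.
I-2 is pigmented so carries Z and passed z to II-1 (zz), so I-2 is Zz.
Their cross gives offspring ratios 1/4 ZZ : 1/2 Zz : 1/4 zz. Conditioning on II-3 being pigmented, P(Zz) = 1/2 / 3/4 = 2/3.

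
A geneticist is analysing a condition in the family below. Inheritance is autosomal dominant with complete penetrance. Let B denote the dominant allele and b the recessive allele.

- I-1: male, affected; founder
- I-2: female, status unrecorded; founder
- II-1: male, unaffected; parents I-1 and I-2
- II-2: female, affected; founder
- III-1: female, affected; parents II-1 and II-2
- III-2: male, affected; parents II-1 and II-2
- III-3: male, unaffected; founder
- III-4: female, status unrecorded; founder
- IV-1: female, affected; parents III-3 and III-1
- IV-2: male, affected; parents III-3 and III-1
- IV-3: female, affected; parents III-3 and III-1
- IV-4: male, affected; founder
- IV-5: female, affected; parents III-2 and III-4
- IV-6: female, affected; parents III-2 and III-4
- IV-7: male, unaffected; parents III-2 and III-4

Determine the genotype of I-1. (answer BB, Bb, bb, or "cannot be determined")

From phenotype alone, I-1 is BB or Bb.
I-1 is affected so carries B and passed b to II-1 (bb), so I-1 is Bb.

Bb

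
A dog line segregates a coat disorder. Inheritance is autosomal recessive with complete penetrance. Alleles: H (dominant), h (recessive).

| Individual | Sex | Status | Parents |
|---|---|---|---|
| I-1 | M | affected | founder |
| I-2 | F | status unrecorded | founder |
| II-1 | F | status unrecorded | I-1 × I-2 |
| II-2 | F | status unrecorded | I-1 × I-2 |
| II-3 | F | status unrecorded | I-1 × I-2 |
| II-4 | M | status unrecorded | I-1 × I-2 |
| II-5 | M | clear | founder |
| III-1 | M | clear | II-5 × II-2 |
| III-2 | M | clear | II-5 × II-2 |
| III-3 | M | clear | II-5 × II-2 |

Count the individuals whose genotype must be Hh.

No individual's genotype is forced to Hh by the pedigree, so the count is 0.

0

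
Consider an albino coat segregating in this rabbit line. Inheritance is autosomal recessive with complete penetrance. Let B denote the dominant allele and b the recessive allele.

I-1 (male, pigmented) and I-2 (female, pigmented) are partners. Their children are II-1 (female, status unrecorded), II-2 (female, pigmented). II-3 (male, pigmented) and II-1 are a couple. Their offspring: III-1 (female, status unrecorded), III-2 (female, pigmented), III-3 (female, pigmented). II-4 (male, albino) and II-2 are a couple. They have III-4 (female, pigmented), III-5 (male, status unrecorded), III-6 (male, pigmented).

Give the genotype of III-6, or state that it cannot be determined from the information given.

Bb

From phenotype alone, III-6 is BB or Bb.
III-6 is pigmented so carries B and received b from II-4 (bb), so III-6 is Bb.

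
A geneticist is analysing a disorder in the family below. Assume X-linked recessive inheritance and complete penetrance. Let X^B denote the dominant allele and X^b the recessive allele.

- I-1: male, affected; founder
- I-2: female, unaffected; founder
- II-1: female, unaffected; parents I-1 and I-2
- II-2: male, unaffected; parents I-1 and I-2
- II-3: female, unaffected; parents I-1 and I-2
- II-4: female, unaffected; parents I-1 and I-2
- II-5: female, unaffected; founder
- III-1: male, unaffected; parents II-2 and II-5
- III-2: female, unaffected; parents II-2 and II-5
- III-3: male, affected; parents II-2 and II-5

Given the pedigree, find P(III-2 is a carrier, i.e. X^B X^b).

1/2

II-2 is unaffected, so II-2 is X^B Y.
II-5 is unaffected so carries B and passed b to III-3 (X^b Y), so II-5 is X^B X^b.
Their cross gives offspring ratios 1/2 X^B X^B : 1/2 X^B X^b. Conditioning on III-2 being unaffected, P(X^B X^b) = 1/2 / 1 = 1/2.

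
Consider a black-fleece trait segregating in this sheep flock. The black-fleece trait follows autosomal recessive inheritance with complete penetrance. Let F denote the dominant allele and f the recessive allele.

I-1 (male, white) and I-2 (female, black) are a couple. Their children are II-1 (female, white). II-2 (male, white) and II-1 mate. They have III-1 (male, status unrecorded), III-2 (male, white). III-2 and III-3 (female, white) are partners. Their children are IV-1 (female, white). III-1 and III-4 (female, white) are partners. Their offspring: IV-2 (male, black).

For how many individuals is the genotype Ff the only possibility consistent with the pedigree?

2

Obligate heterozygotes: II-1 is white so carries F and received f from I-2 (ff), so II-1 is Ff; III-4 is white so carries F and passed f to IV-2 (ff), so III-4 is Ff.
Every other individual is either homozygous by phenotype or has at least one consistent homozygous assignment, so the count is 2.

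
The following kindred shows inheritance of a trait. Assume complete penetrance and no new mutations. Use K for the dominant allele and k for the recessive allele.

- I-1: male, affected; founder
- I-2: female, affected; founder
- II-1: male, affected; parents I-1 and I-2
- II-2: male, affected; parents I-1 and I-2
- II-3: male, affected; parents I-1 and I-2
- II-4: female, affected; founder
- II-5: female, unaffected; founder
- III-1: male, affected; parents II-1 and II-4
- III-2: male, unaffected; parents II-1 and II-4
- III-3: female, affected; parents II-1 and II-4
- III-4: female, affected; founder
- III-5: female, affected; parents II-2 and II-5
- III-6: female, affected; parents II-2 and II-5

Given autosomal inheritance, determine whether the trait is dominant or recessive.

dominant

II-1 and II-4 are both affected yet have an unaffected child III-2. Under a recessive model two affected parents are homozygous and every child would be affected, so the trait cannot be recessive.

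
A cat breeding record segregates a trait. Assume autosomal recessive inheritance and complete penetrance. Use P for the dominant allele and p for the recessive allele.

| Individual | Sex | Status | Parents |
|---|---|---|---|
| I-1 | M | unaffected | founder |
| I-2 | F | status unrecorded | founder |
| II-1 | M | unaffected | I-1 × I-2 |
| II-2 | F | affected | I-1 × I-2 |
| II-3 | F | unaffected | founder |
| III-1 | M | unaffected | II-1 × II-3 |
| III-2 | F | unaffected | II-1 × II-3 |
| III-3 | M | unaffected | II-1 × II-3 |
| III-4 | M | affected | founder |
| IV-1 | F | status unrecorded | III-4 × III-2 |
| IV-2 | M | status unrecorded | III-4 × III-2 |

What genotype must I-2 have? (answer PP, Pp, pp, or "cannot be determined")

cannot be determined

I-2's phenotype is unrecorded, and no parent or child forces a single allele at both positions; consistent genotype assignments exist with I-2 as Pp or pp.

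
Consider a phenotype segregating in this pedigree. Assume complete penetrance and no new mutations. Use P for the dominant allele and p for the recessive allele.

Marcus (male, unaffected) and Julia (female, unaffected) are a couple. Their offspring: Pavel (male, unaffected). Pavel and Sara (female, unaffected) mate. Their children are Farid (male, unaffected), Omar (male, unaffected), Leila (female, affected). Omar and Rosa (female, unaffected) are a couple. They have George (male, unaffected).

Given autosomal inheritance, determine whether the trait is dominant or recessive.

Pavel and Sara are both unaffected yet have an affected child Leila. Under dominance, an affected child requires at least one affected parent, so the trait cannot be dominant.

recessive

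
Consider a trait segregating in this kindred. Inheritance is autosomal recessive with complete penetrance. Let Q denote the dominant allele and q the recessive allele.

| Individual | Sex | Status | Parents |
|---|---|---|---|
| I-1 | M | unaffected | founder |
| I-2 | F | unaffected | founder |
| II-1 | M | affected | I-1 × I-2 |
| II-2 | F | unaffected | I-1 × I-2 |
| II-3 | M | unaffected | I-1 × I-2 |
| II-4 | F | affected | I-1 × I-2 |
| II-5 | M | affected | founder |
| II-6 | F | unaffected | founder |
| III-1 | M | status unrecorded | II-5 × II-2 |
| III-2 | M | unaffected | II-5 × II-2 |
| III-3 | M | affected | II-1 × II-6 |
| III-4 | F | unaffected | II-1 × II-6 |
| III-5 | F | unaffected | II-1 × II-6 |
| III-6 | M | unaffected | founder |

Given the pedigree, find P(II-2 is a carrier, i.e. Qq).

I-1 is unaffected so carries Q and passed q to II-1 (qq), so I-1 is Qq.
I-2 is unaffected so carries Q and passed q to II-1 (qq), so I-2 is Qq.
Their cross gives offspring ratios 1/4 QQ : 1/2 Qq : 1/4 qq. Conditioning on II-2 being unaffected, P(Qq) = 1/2 / 3/4 = 2/3 before taking II-2's own offspring into account.
II-5 is affected, so II-5 is qq.
Now use II-2's offspring. Probability of each recorded status — unaffected son III-2: 1/2 if II-2 is Qq, 1 if QQ. (III-1: equally likely either way, so uninformative.)
Bayes: P(Qq) = 2/3·1/2 / (2/3·1/2 + 1/3·1) = 1/2.

1/2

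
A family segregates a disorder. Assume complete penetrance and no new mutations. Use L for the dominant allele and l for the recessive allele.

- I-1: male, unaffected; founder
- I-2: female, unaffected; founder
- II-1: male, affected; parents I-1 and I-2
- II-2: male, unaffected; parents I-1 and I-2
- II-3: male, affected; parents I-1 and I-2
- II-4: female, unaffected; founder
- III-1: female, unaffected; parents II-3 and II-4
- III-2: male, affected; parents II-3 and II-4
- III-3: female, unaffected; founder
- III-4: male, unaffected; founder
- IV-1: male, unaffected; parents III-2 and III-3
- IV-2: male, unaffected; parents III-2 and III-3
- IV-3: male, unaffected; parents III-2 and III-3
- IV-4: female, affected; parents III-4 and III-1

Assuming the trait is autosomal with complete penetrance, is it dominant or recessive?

I-1 and I-2 are both unaffected yet have an affected child II-1. Under dominance, an affected child requires at least one affected parent, so the trait cannot be dominant.

recessive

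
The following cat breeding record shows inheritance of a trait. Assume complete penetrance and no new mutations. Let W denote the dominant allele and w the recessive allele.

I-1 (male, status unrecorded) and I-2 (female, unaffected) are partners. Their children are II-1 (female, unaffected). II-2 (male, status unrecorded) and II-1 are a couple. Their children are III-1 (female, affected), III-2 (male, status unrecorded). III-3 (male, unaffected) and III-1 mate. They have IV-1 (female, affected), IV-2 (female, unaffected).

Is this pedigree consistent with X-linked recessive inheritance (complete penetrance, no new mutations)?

No

Under X-linked recessive, IV-1 (affected, female) cannot arise from III-3 (unaffected) × III-1 (affected).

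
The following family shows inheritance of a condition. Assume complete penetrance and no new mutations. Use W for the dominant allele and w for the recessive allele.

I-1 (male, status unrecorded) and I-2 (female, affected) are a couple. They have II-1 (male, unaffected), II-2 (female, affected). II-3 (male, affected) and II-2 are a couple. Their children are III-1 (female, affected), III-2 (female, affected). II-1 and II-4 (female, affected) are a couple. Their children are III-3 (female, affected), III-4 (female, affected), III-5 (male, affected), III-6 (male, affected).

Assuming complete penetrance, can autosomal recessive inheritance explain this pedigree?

Yes

A consistent assignment under autosomal recessive exists: I-1 Ww, I-2 ww, II-1 Ww, II-2 ww, II-3 ww, II-4 ww, III-1 ww, III-2 ww, III-3 ww, III-4 ww, III-5 ww, III-6 ww.
In this assignment every recorded phenotype matches its genotype and every non-founder's genotype is obtainable from its parents' genotypes, so the pedigree is consistent.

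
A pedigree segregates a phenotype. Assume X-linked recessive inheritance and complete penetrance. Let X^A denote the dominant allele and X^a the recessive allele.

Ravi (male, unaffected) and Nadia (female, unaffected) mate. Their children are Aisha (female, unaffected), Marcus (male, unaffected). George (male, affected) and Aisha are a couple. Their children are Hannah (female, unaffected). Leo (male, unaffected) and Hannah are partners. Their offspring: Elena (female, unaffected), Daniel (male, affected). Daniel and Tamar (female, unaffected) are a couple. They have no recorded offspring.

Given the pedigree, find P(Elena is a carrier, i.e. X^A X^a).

Leo is unaffected, so Leo is X^A Y.
Hannah is unaffected so carries A and received a from George (X^a Y), so Hannah is X^A X^a.
Their cross gives offspring ratios 1/2 X^A X^A : 1/2 X^A X^a. Conditioning on Elena being unaffected, P(X^A X^a) = 1/2 / 1 = 1/2.

1/2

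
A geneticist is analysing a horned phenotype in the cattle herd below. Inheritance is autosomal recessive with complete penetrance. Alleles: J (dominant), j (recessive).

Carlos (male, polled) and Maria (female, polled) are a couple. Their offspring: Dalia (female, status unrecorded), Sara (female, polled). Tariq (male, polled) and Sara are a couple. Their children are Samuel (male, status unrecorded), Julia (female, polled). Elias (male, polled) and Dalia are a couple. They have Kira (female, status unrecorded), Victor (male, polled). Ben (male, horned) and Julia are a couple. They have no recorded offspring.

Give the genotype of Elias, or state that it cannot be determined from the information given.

Elias's phenotype allows JJ or Jj, and no parent or child forces a single allele at both positions; consistent genotype assignments exist with Elias as JJ or Jj.

cannot be determined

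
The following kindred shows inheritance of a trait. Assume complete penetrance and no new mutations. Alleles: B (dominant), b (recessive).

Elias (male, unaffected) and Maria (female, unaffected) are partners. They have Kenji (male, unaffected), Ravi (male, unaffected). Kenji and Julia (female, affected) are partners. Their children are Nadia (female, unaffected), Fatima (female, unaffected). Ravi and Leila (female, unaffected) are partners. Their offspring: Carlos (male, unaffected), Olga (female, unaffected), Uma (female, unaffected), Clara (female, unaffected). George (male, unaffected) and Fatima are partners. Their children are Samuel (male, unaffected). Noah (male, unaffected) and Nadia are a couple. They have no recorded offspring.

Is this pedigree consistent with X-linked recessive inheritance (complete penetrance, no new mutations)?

Yes

A consistent assignment under X-linked recessive exists: Elias X^B Y, Maria X^B X^B, Kenji X^B Y, Ravi X^B Y, Julia X^b X^b, Leila X^B X^B, Nadia X^B X^b, Fatima X^B X^b, George X^B Y, Noah X^B Y, Carlos X^B Y, Olga X^B X^B, Uma X^B X^B, Clara X^B X^B, Samuel X^B Y.
In this assignment every recorded phenotype matches its genotype and every non-founder's genotype is obtainable from its parents' genotypes, so the pedigree is consistent.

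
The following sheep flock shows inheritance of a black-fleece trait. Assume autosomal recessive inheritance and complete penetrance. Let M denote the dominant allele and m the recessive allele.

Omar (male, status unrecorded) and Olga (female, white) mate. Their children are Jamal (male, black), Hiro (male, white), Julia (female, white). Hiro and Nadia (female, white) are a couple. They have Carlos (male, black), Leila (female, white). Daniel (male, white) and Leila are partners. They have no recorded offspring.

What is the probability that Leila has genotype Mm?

Hiro is white so carries M and passed m to Carlos (mm), so Hiro is Mm.
Nadia is white so carries M and passed m to Carlos (mm), so Nadia is Mm.
Their cross gives offspring ratios 1/4 MM : 1/2 Mm : 1/4 mm. Conditioning on Leila being white, P(Mm) = 1/2 / 3/4 = 2/3.

2/3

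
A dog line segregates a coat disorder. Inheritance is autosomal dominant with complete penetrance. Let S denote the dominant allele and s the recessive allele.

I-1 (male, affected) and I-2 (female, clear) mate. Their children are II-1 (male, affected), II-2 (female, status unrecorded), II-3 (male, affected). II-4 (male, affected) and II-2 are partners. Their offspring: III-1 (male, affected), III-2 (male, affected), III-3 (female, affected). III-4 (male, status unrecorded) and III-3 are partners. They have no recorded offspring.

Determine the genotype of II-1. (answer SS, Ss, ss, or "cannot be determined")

Ss

From phenotype alone, II-1 is SS or Ss.
II-1 is affected so carries S and received s from I-2 (ss), so II-1 is Ss.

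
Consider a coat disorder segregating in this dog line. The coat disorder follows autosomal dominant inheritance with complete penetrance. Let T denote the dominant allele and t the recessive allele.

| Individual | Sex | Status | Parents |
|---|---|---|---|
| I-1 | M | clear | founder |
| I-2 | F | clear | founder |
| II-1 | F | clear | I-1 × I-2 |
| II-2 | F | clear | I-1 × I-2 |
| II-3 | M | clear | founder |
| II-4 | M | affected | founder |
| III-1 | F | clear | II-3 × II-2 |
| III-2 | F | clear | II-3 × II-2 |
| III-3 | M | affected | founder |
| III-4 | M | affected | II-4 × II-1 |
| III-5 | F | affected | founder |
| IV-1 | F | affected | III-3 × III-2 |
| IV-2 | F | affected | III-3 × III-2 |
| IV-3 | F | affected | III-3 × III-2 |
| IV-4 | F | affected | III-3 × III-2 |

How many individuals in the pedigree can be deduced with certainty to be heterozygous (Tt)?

Obligate heterozygotes: III-4 is affected so carries T and received t from II-1 (tt), so III-4 is Tt; IV-1 is affected so carries T and received t from III-2 (tt), so IV-1 is Tt; IV-2 is affected so carries T and received t from III-2 (tt), so IV-2 is Tt; IV-3 is affected so carries T and received t from III-2 (tt), so IV-3 is Tt; IV-4 is affected so carries T and received t from III-2 (tt), so IV-4 is Tt.
Every other individual is either homozygous by phenotype or has at least one consistent homozygous assignment, so the count is 5.

5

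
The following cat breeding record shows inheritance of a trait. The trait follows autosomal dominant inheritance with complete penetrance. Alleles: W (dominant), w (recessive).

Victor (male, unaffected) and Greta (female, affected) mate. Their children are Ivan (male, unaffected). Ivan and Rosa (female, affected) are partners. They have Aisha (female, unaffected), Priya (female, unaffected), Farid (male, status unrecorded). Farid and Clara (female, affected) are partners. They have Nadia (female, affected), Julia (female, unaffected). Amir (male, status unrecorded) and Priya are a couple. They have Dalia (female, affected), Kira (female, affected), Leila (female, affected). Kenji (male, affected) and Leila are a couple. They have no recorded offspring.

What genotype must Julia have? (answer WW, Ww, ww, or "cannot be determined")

Julia is unaffected, so Julia is ww.

ww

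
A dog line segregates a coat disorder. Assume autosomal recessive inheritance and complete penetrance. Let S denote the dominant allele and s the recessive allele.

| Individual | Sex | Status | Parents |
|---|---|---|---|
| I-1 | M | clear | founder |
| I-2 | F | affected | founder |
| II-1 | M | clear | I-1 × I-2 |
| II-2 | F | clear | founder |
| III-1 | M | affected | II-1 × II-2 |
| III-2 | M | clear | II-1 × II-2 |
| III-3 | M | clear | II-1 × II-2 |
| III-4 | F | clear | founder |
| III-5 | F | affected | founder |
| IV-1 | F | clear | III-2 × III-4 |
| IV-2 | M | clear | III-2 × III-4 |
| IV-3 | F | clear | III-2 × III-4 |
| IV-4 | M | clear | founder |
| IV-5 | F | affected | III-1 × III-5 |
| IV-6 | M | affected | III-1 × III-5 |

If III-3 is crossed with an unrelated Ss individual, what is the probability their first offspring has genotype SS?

II-1 is clear so carries S and received s from I-2 (ss), so II-1 is Ss.
II-2 is clear so carries S and passed s to III-1 (ss), so II-2 is Ss.
III-3 is a clear offspring of II-1 (Ss) × II-2 (Ss), whose cross gives 1/4 SS : 1/2 Ss : 1/4 ss; conditioning on being clear, III-3 is SS with probability 1/3, Ss with probability 2/3.
Summing over parental genotype combinations, P(offspring has genotype SS) = 1/3·1/2 + 2/3·1/4 = 1/3.

1/3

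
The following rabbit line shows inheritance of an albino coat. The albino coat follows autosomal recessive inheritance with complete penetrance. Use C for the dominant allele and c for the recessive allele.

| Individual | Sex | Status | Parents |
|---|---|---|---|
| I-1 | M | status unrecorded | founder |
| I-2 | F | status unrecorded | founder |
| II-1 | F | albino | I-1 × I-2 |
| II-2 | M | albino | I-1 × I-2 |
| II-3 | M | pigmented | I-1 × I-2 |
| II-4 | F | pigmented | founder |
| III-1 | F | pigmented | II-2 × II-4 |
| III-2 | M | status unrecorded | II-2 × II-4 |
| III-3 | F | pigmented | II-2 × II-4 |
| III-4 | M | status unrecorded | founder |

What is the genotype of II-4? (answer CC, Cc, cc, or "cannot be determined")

cannot be determined

II-4's phenotype allows CC or Cc, and no parent or child forces a single allele at both positions; consistent genotype assignments exist with II-4 as CC or Cc.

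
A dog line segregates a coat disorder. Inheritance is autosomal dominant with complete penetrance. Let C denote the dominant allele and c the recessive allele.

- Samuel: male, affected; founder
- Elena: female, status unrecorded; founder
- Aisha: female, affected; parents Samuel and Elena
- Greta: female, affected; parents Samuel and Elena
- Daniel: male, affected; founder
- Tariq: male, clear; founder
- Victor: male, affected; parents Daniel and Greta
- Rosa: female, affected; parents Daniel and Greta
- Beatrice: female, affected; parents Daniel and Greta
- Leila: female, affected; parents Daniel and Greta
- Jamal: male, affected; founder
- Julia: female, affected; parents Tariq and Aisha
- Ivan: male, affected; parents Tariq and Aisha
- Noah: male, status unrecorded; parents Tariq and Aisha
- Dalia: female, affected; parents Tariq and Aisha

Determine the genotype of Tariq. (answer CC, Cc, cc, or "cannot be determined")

cc

Tariq is clear, so Tariq is cc.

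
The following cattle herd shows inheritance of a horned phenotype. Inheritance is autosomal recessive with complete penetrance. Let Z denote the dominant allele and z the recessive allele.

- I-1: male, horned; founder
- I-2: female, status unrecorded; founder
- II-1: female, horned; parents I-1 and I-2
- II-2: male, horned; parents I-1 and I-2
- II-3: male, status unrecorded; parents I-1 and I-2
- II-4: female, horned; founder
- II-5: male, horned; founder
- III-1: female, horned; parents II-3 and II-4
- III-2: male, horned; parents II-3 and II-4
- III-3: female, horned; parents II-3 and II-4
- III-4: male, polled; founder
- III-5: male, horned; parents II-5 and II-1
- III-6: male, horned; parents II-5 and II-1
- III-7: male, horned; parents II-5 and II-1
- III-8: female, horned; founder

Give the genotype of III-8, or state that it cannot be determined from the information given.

III-8 is horned, so III-8 is zz.

zz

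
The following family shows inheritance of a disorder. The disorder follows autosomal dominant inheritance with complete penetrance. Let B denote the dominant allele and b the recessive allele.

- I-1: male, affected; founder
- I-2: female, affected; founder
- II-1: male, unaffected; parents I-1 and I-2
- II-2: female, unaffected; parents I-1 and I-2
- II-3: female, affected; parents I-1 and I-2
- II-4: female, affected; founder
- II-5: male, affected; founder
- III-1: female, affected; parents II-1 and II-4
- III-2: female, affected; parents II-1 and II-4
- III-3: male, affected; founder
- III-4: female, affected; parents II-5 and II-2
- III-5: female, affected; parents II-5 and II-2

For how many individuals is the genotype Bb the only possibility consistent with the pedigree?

6

Obligate heterozygotes: I-1 is affected so carries B and passed b to II-1 (bb), so I-1 is Bb; I-2 is affected so carries B and passed b to II-1 (bb), so I-2 is Bb; III-1 is affected so carries B and received b from II-1 (bb), so III-1 is Bb; III-2 is affected so carries B and received b from II-1 (bb), so III-2 is Bb; III-4 is affected so carries B and received b from II-2 (bb), so III-4 is Bb; III-5 is affected so carries B and received b from II-2 (bb), so III-5 is Bb.
Every other individual is either homozygous by phenotype or has at least one consistent homozygous assignment, so the count is 6.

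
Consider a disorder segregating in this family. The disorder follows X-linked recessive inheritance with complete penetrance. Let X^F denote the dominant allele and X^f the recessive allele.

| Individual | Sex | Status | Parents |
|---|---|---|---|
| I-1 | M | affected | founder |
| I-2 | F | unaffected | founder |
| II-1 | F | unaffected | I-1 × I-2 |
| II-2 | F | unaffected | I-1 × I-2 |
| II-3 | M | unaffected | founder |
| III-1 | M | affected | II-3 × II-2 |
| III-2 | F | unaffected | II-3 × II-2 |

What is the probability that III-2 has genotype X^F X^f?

II-3 is unaffected, so II-3 is X^F Y.
II-2 is unaffected so carries F and received f from I-1 (X^f Y), so II-2 is X^F X^f.
Their cross gives offspring ratios 1/2 X^F X^F : 1/2 X^F X^f. Conditioning on III-2 being unaffected, P(X^F X^f) = 1/2 / 1 = 1/2.

1/2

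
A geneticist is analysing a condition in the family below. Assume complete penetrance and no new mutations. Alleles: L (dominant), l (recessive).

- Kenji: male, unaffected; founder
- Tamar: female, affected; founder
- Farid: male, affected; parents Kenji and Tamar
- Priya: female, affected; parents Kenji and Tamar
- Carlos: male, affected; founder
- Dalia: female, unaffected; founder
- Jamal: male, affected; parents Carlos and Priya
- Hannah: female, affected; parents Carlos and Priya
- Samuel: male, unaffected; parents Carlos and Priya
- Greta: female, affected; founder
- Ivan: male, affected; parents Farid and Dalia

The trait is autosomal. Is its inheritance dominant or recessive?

Carlos and Priya are both affected yet have an unaffected child Samuel. Under a recessive model two affected parents are homozygous and every child would be affected, so the trait cannot be recessive.

dominant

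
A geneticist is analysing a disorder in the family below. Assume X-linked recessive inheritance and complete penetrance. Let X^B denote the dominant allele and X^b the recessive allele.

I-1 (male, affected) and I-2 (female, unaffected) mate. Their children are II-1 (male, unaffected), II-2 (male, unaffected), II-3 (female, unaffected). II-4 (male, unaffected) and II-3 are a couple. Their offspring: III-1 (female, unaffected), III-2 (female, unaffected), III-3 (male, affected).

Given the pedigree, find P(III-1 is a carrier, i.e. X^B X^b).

1/2

II-4 is unaffected, so II-4 is X^B Y.
II-3 is unaffected so carries B and received b from I-1 (X^b Y), so II-3 is X^B X^b.
Their cross gives offspring ratios 1/2 X^B X^B : 1/2 X^B X^b. Conditioning on III-1 being unaffected, P(X^B X^b) = 1/2 / 1 = 1/2.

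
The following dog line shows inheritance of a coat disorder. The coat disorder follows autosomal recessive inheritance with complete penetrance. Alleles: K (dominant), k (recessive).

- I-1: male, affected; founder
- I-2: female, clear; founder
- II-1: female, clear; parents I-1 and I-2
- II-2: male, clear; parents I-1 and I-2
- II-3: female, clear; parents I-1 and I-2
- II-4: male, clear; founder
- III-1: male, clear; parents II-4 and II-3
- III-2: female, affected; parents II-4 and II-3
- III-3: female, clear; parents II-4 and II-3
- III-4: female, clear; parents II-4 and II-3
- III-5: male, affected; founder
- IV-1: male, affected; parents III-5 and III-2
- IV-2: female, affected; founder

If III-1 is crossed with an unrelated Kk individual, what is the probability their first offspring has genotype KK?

II-4 is clear so carries K and passed k to III-2 (kk), so II-4 is Kk.
II-3 is clear so carries K and received k from I-1 (kk), so II-3 is Kk.
III-1 is a clear offspring of II-4 (Kk) × II-3 (Kk), whose cross gives 1/4 KK : 1/2 Kk : 1/4 kk; conditioning on being clear, III-1 is KK with probability 1/3, Kk with probability 2/3.
Summing over parental genotype combinations, P(offspring has genotype KK) = 1/3·1/2 + 2/3·1/4 = 1/3.

1/3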